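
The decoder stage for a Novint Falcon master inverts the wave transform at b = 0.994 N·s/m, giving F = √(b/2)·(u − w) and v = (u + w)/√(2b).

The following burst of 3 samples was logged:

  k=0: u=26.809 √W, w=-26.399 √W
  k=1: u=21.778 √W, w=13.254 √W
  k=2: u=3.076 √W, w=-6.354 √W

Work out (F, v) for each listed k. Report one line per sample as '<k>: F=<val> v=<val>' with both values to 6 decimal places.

0: F=37.510697 v=0.290787
1: F=6.009269 v=24.846015
2: F=6.647983 v=-2.324881

k=0: u−w=53.208000, u+w=0.410000; √(b/2)=0.704982, √(2b)=1.409965; F=0.704982×53.208=37.510697, v=0.410000/1.409965=0.290787
k=1: u−w=8.524000, u+w=35.032000; √(b/2)=0.704982, √(2b)=1.409965; F=0.704982×8.524=6.009269, v=35.032000/1.409965=24.846015
k=2: u−w=9.430000, u+w=-3.278000; √(b/2)=0.704982, √(2b)=1.409965; F=0.704982×9.43=6.647983, v=-3.278000/1.409965=-2.324881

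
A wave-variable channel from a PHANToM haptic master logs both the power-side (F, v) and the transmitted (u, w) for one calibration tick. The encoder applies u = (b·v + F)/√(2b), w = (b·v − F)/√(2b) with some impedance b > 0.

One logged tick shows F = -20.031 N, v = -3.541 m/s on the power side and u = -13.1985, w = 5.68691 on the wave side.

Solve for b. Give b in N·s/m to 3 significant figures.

u + w = -7.51159;  u + w = √(2b)·v, so √(2b) = -7.51159/(-3.541) = 2.12132.
b = (√(2b))²/2 = 4.49999/2 = 2.25000.
(Check via u − w = 2F/√(2b): u − w = -18.88541, 2F/√(2b) = -18.88542.)

b = 2.25 N·s/m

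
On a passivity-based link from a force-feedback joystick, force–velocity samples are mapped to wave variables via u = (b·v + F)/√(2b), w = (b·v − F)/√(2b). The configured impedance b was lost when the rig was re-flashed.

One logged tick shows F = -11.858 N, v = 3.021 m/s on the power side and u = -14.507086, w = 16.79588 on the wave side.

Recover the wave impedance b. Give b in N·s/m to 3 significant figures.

u + w = 2.288794;  u + w = √(2b)·v, so √(2b) = 2.288794/3.021 = 0.757628.
b = (√(2b))²/2 = 0.574000/2 = 0.287000.
(Check via u − w = 2F/√(2b): u − w = -31.302966, 2F/√(2b) = -31.302964.)

b = 0.287 N·s/m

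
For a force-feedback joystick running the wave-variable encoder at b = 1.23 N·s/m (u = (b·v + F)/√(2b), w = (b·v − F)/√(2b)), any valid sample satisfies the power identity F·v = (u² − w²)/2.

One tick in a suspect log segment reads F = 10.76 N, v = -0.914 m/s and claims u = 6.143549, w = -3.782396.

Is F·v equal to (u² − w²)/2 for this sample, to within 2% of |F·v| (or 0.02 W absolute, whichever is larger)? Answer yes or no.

F·v = 10.76×(-0.914) = -9.834640 W.
(u² − w²)/2 = (37.743194 − 14.306520)/2 = 11.718337 W.
|Δ| = 21.552977;  2% of max(1, |F·v|) = 0.196693.

no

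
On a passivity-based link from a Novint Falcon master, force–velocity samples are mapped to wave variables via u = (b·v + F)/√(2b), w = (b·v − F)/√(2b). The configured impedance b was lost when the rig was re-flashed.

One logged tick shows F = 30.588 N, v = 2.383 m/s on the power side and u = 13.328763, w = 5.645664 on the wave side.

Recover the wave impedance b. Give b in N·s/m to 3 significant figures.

u + w = 18.974427;  u + w = √(2b)·v, so √(2b) = 18.974427/2.383 = 7.962412.
b = (√(2b))²/2 = 63.400000/2 = 31.700000.
(Check via u − w = 2F/√(2b): u − w = 7.683099, 2F/√(2b) = 7.683099.)

b = 31.7 N·s/m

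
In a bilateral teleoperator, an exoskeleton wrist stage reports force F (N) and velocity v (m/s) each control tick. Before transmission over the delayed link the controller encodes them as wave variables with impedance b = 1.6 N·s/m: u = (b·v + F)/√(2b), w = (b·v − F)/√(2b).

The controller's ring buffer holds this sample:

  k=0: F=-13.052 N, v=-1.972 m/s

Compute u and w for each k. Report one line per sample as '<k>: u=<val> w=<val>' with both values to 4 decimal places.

k=0: b·v=1.6×(-1.972)=-3.1552; √(2b)=1.7889; u=(-3.1552+(-13.052))/1.7889=-9.0601, w=(-3.1552−(-13.052))/1.7889=5.5325

0: u=-9.0601 w=5.5325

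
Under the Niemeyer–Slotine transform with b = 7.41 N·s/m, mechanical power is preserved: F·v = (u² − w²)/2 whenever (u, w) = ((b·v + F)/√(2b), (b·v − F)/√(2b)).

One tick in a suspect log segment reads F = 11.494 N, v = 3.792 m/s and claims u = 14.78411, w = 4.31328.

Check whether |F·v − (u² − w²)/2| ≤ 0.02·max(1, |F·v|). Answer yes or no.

F·v = 11.494×3.792 = 43.58525 W.
(u² − w²)/2 = (218.56991 − 18.60438)/2 = 99.98276 W.
|Δ| = 56.39751;  2% of max(1, |F·v|) = 0.87170.

no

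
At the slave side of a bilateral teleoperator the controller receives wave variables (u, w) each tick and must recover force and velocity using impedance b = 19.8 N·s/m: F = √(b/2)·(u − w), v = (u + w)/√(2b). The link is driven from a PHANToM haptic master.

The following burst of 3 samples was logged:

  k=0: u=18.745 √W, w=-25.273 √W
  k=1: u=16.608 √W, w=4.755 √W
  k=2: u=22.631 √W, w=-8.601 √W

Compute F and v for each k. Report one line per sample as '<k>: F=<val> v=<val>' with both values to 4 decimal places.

0: F=138.4994 v=-1.0374
1: F=37.2946 v=3.3948
2: F=98.2692 v=2.2295

k=0: u−w=44.0180, u+w=-6.5280; √(b/2)=3.1464, √(2b)=6.2929; F=3.1464×44.018=138.4994, v=-6.5280/6.2929=-1.0374
k=1: u−w=11.8530, u+w=21.3630; √(b/2)=3.1464, √(2b)=6.2929; F=3.1464×11.853=37.2946, v=21.3630/6.2929=3.3948
k=2: u−w=31.2320, u+w=14.0300; √(b/2)=3.1464, √(2b)=6.2929; F=3.1464×31.232=98.2692, v=14.0300/6.2929=2.2295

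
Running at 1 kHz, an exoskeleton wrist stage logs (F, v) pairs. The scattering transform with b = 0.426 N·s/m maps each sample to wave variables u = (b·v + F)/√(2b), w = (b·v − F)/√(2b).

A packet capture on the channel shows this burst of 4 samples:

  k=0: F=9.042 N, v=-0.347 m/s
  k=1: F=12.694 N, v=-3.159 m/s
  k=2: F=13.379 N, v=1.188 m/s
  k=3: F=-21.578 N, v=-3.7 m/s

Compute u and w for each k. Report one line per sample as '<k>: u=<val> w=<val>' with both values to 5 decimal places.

0: u=9.63576 w=-9.95606
1: u=12.29447 w=-15.21035
2: u=15.04281 w=-13.94624
3: u=-25.08476 w=21.66952

k=0: b·v=0.426×(-0.347)=-0.14782; √(2b)=0.92304; u=(-0.14782+9.042)/0.92304=9.63576, w=(-0.14782−9.042)/0.92304=-9.95606
k=1: b·v=0.426×(-3.159)=-1.34573; √(2b)=0.92304; u=(-1.34573+12.694)/0.92304=12.29447, w=(-1.34573−12.694)/0.92304=-15.21035
k=2: b·v=0.426×1.188=0.50609; √(2b)=0.92304; u=(0.50609+13.379)/0.92304=15.04281, w=(0.50609−13.379)/0.92304=-13.94624
k=3: b·v=0.426×(-3.7)=-1.57620; √(2b)=0.92304; u=(-1.57620+(-21.578))/0.92304=-25.08476, w=(-1.57620−(-21.578))/0.92304=21.66952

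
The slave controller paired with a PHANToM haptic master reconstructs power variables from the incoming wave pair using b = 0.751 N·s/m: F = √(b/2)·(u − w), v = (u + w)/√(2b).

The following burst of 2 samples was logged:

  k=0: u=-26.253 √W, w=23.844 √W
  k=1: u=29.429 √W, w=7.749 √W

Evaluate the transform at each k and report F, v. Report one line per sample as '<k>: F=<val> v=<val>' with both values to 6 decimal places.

0: F=-30.698467 v=-1.965630
1: F=13.285082 v=30.335493

k=0: u−w=-50.097000, u+w=-2.409000; √(b/2)=0.612781, √(2b)=1.225561; F=0.612781×(-50.097)=-30.698467, v=-2.409000/1.225561=-1.965630
k=1: u−w=21.680000, u+w=37.178000; √(b/2)=0.612781, √(2b)=1.225561; F=0.612781×21.68=13.285082, v=37.178000/1.225561=30.335493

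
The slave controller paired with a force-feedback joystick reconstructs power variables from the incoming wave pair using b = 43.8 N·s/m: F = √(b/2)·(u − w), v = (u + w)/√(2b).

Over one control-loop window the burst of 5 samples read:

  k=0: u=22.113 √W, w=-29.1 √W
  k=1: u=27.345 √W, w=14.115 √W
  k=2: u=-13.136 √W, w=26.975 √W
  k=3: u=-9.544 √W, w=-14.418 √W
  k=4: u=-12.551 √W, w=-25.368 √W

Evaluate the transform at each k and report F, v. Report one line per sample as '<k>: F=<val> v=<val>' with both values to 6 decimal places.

k=0: u−w=51.213000, u+w=-6.987000; √(b/2)=4.679744, √(2b)=9.359487; F=4.679744×51.213=239.663708, v=-6.987000/9.359487=-0.746515
k=1: u−w=13.230000, u+w=41.460000; √(b/2)=4.679744, √(2b)=9.359487; F=4.679744×13.23=61.913008, v=41.460000/9.359487=4.429730
k=2: u−w=-40.111000, u+w=13.839000; √(b/2)=4.679744, √(2b)=9.359487; F=4.679744×(-40.111)=-187.709195, v=13.839000/9.359487=1.478607
k=3: u−w=4.874000, u+w=-23.962000; √(b/2)=4.679744, √(2b)=9.359487; F=4.679744×4.874=22.809070, v=-23.962000/9.359487=-2.560183
k=4: u−w=12.817000, u+w=-37.919000; √(b/2)=4.679744, √(2b)=9.359487; F=4.679744×12.817=59.980273, v=-37.919000/9.359487=-4.051397

0: F=239.663708 v=-0.746515
1: F=61.913008 v=4.429730
2: F=-187.709195 v=1.478607
3: F=22.809070 v=-2.560183
4: F=59.980273 v=-4.051397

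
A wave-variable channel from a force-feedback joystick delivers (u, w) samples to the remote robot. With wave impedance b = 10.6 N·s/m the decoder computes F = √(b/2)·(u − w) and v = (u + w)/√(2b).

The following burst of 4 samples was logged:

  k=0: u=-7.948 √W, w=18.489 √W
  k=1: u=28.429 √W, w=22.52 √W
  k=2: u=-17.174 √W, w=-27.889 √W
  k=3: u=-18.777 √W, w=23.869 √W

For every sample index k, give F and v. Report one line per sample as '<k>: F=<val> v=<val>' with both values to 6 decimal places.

0: F=-60.862545 v=2.289359
1: F=13.603540 v=11.065416
2: F=24.667782 v=-9.787058
3: F=-98.178465 v=1.105912

k=0: u−w=-26.437000, u+w=10.541000; √(b/2)=2.302173, √(2b)=4.604346; F=2.302173×(-26.437)=-60.862545, v=10.541000/4.604346=2.289359
k=1: u−w=5.909000, u+w=50.949000; √(b/2)=2.302173, √(2b)=4.604346; F=2.302173×5.909=13.603540, v=50.949000/4.604346=11.065416
k=2: u−w=10.715000, u+w=-45.063000; √(b/2)=2.302173, √(2b)=4.604346; F=2.302173×10.715=24.667782, v=-45.063000/4.604346=-9.787058
k=3: u−w=-42.646000, u+w=5.092000; √(b/2)=2.302173, √(2b)=4.604346; F=2.302173×(-42.646)=-98.178465, v=5.092000/4.604346=1.105912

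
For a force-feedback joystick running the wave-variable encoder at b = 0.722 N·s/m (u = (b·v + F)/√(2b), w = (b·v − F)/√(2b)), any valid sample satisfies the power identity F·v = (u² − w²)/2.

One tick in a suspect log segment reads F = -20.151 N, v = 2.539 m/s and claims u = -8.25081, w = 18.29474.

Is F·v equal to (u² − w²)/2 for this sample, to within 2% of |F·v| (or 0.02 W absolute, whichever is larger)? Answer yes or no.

no

F·v = (-20.151)×2.539 = -51.1634 W.
(u² − w²)/2 = (68.0759 − 334.6975)/2 = -133.3108 W.
|Δ| = 82.1474;  2% of max(1, |F·v|) = 1.0233.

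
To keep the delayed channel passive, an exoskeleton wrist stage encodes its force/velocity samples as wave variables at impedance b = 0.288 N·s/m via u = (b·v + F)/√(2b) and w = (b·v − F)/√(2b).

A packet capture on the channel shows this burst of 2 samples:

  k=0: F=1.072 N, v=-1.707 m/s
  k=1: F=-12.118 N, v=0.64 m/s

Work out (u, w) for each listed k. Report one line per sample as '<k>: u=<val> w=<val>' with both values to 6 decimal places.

k=0: b·v=0.288×(-1.707)=-0.491616; √(2b)=0.758947; u=(-0.491616+1.072)/0.758947=0.764723, w=(-0.491616−1.072)/0.758947=-2.060245
k=1: b·v=0.288×0.64=0.184320; √(2b)=0.758947; u=(0.184320+(-12.118))/0.758947=-15.724004, w=(0.184320−(-12.118))/0.758947=16.209730

0: u=0.764723 w=-2.060245
1: u=-15.724004 w=16.209730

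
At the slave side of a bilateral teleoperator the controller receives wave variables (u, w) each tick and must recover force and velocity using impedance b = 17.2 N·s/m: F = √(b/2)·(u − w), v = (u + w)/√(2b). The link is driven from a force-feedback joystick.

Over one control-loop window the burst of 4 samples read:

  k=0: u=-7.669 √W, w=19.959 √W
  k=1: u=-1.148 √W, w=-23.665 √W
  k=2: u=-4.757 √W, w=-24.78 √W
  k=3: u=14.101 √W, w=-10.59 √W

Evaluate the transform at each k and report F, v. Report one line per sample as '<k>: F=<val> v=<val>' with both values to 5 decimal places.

k=0: u−w=-27.62800, u+w=12.29000; √(b/2)=2.93258, √(2b)=5.86515; F=2.93258×(-27.628)=-81.02120, v=12.29000/5.86515=2.09543
k=1: u−w=22.51700, u+w=-24.81300; √(b/2)=2.93258, √(2b)=5.86515; F=2.93258×22.517=66.03281, v=-24.81300/5.86515=-4.23058
k=2: u−w=20.02300, u+w=-29.53700; √(b/2)=2.93258, √(2b)=5.86515; F=2.93258×20.023=58.71896, v=-29.53700/5.86515=-5.03602
k=3: u−w=24.69100, u+w=3.51100; √(b/2)=2.93258, √(2b)=5.86515; F=2.93258×24.691=72.40823, v=3.51100/5.86515=0.59862

0: F=-81.02120 v=2.09543
1: F=66.03281 v=-4.23058
2: F=58.71896 v=-5.03602
3: F=72.40823 v=0.59862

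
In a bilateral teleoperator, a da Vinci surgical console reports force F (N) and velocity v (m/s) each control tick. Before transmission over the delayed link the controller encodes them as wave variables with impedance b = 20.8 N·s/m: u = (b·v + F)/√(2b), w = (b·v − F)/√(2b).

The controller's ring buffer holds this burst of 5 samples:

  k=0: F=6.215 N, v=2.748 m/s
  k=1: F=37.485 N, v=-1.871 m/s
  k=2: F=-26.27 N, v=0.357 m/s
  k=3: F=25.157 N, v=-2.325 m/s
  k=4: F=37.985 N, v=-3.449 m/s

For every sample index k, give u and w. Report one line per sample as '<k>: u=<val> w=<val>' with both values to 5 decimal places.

k=0: b·v=20.8×2.748=57.15840; √(2b)=6.44981; u=(57.15840+6.215)/6.44981=9.82563, w=(57.15840−6.215)/6.44981=7.89844
k=1: b·v=20.8×(-1.871)=-38.91680; √(2b)=6.44981; u=(-38.91680+37.485)/6.44981=-0.22199, w=(-38.91680−37.485)/6.44981=-11.84560
k=2: b·v=20.8×0.357=7.42560; √(2b)=6.44981; u=(7.42560+(-26.27))/6.44981=-2.92170, w=(7.42560−(-26.27))/6.44981=5.22428
k=3: b·v=20.8×(-2.325)=-48.36000; √(2b)=6.44981; u=(-48.36000+25.157)/6.44981=-3.59747, w=(-48.36000−25.157)/6.44981=-11.39833
k=4: b·v=20.8×(-3.449)=-71.73920; √(2b)=6.44981; u=(-71.73920+37.985)/6.44981=-5.23337, w=(-71.73920−37.985)/6.44981=-17.01202

0: u=9.82563 w=7.89844
1: u=-0.22199 w=-11.84560
2: u=-2.92170 w=5.22428
3: u=-3.59747 w=-11.39833
4: u=-5.23337 w=-17.01202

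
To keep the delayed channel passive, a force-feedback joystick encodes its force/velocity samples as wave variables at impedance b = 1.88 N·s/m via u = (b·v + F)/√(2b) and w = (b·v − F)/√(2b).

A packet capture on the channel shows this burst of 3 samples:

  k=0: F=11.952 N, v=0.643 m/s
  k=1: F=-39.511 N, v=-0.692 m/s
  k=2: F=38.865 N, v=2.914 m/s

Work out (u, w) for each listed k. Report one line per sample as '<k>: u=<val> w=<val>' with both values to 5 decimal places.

0: u=6.78718 w=-5.54036
1: u=-21.04716 w=19.70532
2: u=22.86832 w=-17.21787

k=0: b·v=1.88×0.643=1.20884; √(2b)=1.93907; u=(1.20884+11.952)/1.93907=6.78718, w=(1.20884−11.952)/1.93907=-5.54036
k=1: b·v=1.88×(-0.692)=-1.30096; √(2b)=1.93907; u=(-1.30096+(-39.511))/1.93907=-21.04716, w=(-1.30096−(-39.511))/1.93907=19.70532
k=2: b·v=1.88×2.914=5.47832; √(2b)=1.93907; u=(5.47832+38.865)/1.93907=22.86832, w=(5.47832−38.865)/1.93907=-17.21787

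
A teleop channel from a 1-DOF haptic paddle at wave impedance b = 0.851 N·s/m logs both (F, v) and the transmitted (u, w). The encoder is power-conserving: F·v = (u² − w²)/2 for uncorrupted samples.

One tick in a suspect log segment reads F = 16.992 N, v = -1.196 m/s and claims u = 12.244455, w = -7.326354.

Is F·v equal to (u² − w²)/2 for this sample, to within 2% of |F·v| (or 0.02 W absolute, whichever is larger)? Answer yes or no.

F·v = 16.992×(-1.196) = -20.322432 W.
(u² − w²)/2 = (149.926678 − 53.675463)/2 = 48.125608 W.
|Δ| = 68.448040;  2% of max(1, |F·v|) = 0.406449.

no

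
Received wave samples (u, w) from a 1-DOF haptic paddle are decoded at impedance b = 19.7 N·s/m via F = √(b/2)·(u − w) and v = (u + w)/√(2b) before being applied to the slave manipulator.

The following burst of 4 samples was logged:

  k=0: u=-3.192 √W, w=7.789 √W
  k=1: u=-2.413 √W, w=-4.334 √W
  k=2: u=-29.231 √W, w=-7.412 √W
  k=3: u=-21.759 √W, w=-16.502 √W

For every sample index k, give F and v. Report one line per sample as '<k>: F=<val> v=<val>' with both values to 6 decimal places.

k=0: u−w=-10.981000, u+w=4.597000; √(b/2)=3.138471, √(2b)=6.276942; F=3.138471×(-10.981)=-34.463550, v=4.597000/6.276942=0.732363
k=1: u−w=1.921000, u+w=-6.747000; √(b/2)=3.138471, √(2b)=6.276942; F=3.138471×1.921=6.029003, v=-6.747000/6.276942=-1.074886
k=2: u−w=-21.819000, u+w=-36.643000; √(b/2)=3.138471, √(2b)=6.276942; F=3.138471×(-21.819)=-68.478298, v=-36.643000/6.276942=-5.837715
k=3: u−w=-5.257000, u+w=-38.261000; √(b/2)=3.138471, √(2b)=6.276942; F=3.138471×(-5.257)=-16.498942, v=-38.261000/6.276942=-6.095484

0: F=-34.463550 v=0.732363
1: F=6.029003 v=-1.074886
2: F=-68.478298 v=-5.837715
3: F=-16.498942 v=-6.095484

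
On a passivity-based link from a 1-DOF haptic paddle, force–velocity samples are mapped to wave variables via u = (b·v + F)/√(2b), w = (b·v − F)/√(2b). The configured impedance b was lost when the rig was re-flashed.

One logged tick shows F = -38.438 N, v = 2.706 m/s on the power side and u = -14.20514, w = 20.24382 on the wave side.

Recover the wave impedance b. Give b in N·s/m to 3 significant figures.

b = 2.49 N·s/m

u + w = 6.03868;  u + w = √(2b)·v, so √(2b) = 6.03868/2.706 = 2.23159.
b = (√(2b))²/2 = 4.97999/2 = 2.48999.
(Check via u − w = 2F/√(2b): u − w = -34.44896, 2F/√(2b) = -34.44899.)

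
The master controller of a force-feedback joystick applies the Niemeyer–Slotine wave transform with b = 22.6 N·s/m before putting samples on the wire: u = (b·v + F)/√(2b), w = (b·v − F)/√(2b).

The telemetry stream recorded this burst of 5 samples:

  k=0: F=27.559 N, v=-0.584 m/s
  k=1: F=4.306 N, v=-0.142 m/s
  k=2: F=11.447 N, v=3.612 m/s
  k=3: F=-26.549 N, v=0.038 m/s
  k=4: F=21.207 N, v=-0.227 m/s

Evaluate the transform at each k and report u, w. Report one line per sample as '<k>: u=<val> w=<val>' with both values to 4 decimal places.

0: u=2.1360 w=-6.0623
1: u=0.1631 w=-1.1178
2: u=13.8445 w=10.4393
3: u=-3.8212 w=4.0767
4: u=2.3913 w=-3.9174

k=0: b·v=22.6×(-0.584)=-13.1984; √(2b)=6.7231; u=(-13.1984+27.559)/6.7231=2.1360, w=(-13.1984−27.559)/6.7231=-6.0623
k=1: b·v=22.6×(-0.142)=-3.2092; √(2b)=6.7231; u=(-3.2092+4.306)/6.7231=0.1631, w=(-3.2092−4.306)/6.7231=-1.1178
k=2: b·v=22.6×3.612=81.6312; √(2b)=6.7231; u=(81.6312+11.447)/6.7231=13.8445, w=(81.6312−11.447)/6.7231=10.4393
k=3: b·v=22.6×0.038=0.8588; √(2b)=6.7231; u=(0.8588+(-26.549))/6.7231=-3.8212, w=(0.8588−(-26.549))/6.7231=4.0767
k=4: b·v=22.6×(-0.227)=-5.1302; √(2b)=6.7231; u=(-5.1302+21.207)/6.7231=2.3913, w=(-5.1302−21.207)/6.7231=-3.9174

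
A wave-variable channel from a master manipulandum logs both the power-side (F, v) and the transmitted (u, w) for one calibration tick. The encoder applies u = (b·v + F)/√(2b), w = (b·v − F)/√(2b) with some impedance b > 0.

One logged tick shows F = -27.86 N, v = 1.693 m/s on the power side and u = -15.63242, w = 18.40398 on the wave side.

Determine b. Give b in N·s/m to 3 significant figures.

b = 1.34 N·s/m

u + w = 2.7716;  u + w = √(2b)·v, so √(2b) = 2.7716/1.693 = 1.6371.
b = (√(2b))²/2 = 2.6800/2 = 1.3400.
(Check via u − w = 2F/√(2b): u − w = -34.0364, 2F/√(2b) = -34.0364.)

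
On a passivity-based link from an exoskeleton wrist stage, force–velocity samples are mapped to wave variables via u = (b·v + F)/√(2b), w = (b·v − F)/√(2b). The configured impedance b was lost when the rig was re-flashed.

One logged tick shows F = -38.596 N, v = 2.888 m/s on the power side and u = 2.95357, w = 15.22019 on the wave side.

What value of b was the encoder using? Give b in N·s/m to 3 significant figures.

b = 19.8 N·s/m

u + w = 18.1738;  u + w = √(2b)·v, so √(2b) = 18.1738/2.888 = 6.2929.
b = (√(2b))²/2 = 39.6000/2 = 19.8000.
(Check via u − w = 2F/√(2b): u − w = -12.2666, 2F/√(2b) = -12.2666.)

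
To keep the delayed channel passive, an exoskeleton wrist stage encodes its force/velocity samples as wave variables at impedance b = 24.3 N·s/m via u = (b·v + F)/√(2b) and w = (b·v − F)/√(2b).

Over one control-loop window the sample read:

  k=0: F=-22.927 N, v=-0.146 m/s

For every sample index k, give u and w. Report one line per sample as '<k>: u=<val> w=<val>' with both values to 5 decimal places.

k=0: b·v=24.3×(-0.146)=-3.54780; √(2b)=6.97137; u=(-3.54780+(-22.927))/6.97137=-3.79765, w=(-3.54780−(-22.927))/6.97137=2.77983

0: u=-3.79765 w=2.77983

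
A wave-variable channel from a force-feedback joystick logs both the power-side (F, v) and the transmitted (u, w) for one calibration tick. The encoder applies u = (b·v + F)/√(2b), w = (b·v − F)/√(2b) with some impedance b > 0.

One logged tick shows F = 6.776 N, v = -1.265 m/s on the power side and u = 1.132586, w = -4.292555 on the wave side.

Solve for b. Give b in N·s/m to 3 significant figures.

b = 3.12 N·s/m

u + w = -3.159969;  u + w = √(2b)·v, so √(2b) = -3.159969/(-1.265) = 2.497999.
b = (√(2b))²/2 = 6.240000/2 = 3.120000.
(Check via u − w = 2F/√(2b): u − w = 5.425141, 2F/√(2b) = 5.425142.)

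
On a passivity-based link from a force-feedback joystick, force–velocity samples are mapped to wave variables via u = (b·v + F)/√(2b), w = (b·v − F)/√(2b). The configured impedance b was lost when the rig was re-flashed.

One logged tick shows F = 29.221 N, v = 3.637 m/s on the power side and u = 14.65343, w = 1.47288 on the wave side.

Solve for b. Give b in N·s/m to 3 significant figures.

u + w = 16.1263;  u + w = √(2b)·v, so √(2b) = 16.1263/3.637 = 4.4340.
b = (√(2b))²/2 = 19.6600/2 = 9.8300.
(Check via u − w = 2F/√(2b): u − w = 13.1806, 2F/√(2b) = 13.1805.)

b = 9.83 N·s/m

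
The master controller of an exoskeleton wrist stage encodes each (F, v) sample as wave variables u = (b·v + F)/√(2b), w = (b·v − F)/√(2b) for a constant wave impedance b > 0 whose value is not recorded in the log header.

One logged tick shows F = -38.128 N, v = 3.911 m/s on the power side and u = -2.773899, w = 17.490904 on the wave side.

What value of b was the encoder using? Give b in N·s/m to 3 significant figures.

u + w = 14.717005;  u + w = √(2b)·v, so √(2b) = 14.717005/3.911 = 3.762977.
b = (√(2b))²/2 = 14.160000/2 = 7.080000.
(Check via u − w = 2F/√(2b): u − w = -20.264803, 2F/√(2b) = -20.264804.)

b = 7.08 N·s/m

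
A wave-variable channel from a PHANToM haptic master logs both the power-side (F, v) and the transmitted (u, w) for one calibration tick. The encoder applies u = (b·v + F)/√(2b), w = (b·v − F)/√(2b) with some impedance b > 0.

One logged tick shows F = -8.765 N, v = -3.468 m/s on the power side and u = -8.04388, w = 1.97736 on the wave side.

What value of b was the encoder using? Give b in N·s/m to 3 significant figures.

b = 1.53 N·s/m

u + w = -6.0665;  u + w = √(2b)·v, so √(2b) = -6.0665/(-3.468) = 1.7493.
b = (√(2b))²/2 = 3.0600/2 = 1.5300.
(Check via u − w = 2F/√(2b): u − w = -10.0212, 2F/√(2b) = -10.0212.)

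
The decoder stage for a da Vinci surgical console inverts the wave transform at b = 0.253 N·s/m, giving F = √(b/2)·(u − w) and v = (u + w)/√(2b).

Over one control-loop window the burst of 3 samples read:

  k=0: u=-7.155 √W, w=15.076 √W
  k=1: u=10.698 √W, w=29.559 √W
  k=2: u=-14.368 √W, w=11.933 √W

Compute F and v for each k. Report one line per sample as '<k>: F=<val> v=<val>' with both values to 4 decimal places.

k=0: u−w=-22.2310, u+w=7.9210; √(b/2)=0.3557, √(2b)=0.7113; F=0.3557×(-22.231)=-7.9069, v=7.9210/0.7113=11.1354
k=1: u−w=-18.8610, u+w=40.2570; √(b/2)=0.3557, √(2b)=0.7113; F=0.3557×(-18.861)=-6.7083, v=40.2570/0.7113=56.5934
k=2: u−w=-26.3010, u+w=-2.4350; √(b/2)=0.3557, √(2b)=0.7113; F=0.3557×(-26.301)=-9.3544, v=-2.4350/0.7113=-3.4231

0: F=-7.9069 v=11.1354
1: F=-6.7083 v=56.5934
2: F=-9.3544 v=-3.4231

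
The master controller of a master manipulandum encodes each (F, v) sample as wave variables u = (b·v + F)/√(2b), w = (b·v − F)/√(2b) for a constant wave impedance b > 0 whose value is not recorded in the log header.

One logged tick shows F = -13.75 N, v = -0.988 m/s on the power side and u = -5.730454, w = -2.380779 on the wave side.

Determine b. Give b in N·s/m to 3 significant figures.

b = 33.7 N·s/m

u + w = -8.111233;  u + w = √(2b)·v, so √(2b) = -8.111233/(-0.988) = 8.209750.
b = (√(2b))²/2 = 67.399995/2 = 33.699998.
(Check via u − w = 2F/√(2b): u − w = -3.349675, 2F/√(2b) = -3.349676.)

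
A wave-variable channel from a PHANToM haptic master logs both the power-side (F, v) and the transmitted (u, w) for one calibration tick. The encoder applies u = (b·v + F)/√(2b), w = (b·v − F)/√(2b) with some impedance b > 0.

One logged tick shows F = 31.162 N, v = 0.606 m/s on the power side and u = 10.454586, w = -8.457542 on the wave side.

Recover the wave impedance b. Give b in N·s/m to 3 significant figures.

b = 5.43 N·s/m

u + w = 1.997044;  u + w = √(2b)·v, so √(2b) = 1.997044/0.606 = 3.295452.
b = (√(2b))²/2 = 10.860005/2 = 5.430002.
(Check via u − w = 2F/√(2b): u − w = 18.912128, 2F/√(2b) = 18.912124.)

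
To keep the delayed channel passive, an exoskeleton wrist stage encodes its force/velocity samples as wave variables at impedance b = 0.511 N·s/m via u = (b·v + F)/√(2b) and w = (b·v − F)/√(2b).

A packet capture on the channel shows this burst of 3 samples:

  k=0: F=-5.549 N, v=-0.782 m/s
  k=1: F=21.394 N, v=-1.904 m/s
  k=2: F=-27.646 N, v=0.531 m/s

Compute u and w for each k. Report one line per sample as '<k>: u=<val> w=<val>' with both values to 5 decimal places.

k=0: b·v=0.511×(-0.782)=-0.39960; √(2b)=1.01094; u=(-0.39960+(-5.549))/1.01094=-5.88423, w=(-0.39960−(-5.549))/1.01094=5.09367
k=1: b·v=0.511×(-1.904)=-0.97294; √(2b)=1.01094; u=(-0.97294+21.394)/1.01094=20.20006, w=(-0.97294−21.394)/1.01094=-22.12489
k=2: b·v=0.511×0.531=0.27134; √(2b)=1.01094; u=(0.27134+(-27.646))/1.01094=-27.07842, w=(0.27134−(-27.646))/1.01094=27.61523

0: u=-5.88423 w=5.09367
1: u=20.20006 w=-22.12489
2: u=-27.07842 w=27.61523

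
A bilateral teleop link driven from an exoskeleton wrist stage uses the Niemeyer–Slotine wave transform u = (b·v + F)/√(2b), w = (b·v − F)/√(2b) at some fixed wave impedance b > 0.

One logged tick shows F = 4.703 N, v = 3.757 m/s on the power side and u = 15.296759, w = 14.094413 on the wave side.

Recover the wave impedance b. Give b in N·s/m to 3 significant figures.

b = 30.6 N·s/m

u + w = 29.391172;  u + w = √(2b)·v, so √(2b) = 29.391172/3.757 = 7.823043.
b = (√(2b))²/2 = 61.199999/2 = 30.600000.
(Check via u − w = 2F/√(2b): u − w = 1.202346, 2F/√(2b) = 1.202345.)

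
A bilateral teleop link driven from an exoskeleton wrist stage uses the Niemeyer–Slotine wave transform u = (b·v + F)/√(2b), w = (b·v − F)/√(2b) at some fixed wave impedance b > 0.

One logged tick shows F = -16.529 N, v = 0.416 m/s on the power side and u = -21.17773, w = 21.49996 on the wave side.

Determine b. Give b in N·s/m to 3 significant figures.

b = 0.3 N·s/m

u + w = 0.3222;  u + w = √(2b)·v, so √(2b) = 0.3222/0.416 = 0.7746.
b = (√(2b))²/2 = 0.6000/2 = 0.3000.
(Check via u − w = 2F/√(2b): u − w = -42.6777, 2F/√(2b) = -42.6780.)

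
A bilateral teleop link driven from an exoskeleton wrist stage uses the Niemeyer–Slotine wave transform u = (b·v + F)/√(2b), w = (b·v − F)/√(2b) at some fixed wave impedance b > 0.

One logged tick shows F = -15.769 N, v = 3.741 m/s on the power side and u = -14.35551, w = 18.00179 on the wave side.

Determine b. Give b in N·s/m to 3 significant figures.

b = 0.475 N·s/m

u + w = 3.64628;  u + w = √(2b)·v, so √(2b) = 3.64628/3.741 = 0.97468.
b = (√(2b))²/2 = 0.95000/2 = 0.47500.
(Check via u − w = 2F/√(2b): u − w = -32.35730, 2F/√(2b) = -32.35727.)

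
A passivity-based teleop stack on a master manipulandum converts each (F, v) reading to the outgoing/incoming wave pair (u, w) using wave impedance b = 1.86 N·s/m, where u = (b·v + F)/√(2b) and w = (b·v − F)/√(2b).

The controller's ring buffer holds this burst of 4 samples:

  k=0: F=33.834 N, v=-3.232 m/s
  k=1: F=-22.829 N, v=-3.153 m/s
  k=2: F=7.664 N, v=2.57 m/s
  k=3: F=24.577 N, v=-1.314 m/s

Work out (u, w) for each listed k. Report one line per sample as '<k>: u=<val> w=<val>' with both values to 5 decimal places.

k=0: b·v=1.86×(-3.232)=-6.01152; √(2b)=1.92873; u=(-6.01152+33.834)/1.92873=14.42528, w=(-6.01152−33.834)/1.92873=-20.65894
k=1: b·v=1.86×(-3.153)=-5.86458; √(2b)=1.92873; u=(-5.86458+(-22.829))/1.92873=-14.87693, w=(-5.86458−(-22.829))/1.92873=8.79564
k=2: b·v=1.86×2.57=4.78020; √(2b)=1.92873; u=(4.78020+7.664)/1.92873=6.45202, w=(4.78020−7.664)/1.92873=-1.49518
k=3: b·v=1.86×(-1.314)=-2.44404; √(2b)=1.92873; u=(-2.44404+24.577)/1.92873=11.47541, w=(-2.44404−24.577)/1.92873=-14.00976

0: u=14.42528 w=-20.65894
1: u=-14.87693 w=8.79564
2: u=6.45202 w=-1.49518
3: u=11.47541 w=-14.00976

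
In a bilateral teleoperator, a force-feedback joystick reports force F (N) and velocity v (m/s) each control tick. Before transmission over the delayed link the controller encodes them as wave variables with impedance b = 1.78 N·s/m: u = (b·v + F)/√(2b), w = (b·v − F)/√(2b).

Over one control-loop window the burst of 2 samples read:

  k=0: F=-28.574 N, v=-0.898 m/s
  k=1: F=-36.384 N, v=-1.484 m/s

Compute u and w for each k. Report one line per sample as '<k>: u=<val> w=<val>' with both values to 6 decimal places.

k=0: b·v=1.78×(-0.898)=-1.598440; √(2b)=1.886796; u=(-1.598440+(-28.574))/1.886796=-15.991361, w=(-1.598440−(-28.574))/1.886796=14.297018
k=1: b·v=1.78×(-1.484)=-2.641520; √(2b)=1.886796; u=(-2.641520+(-36.384))/1.886796=-20.683484, w=(-2.641520−(-36.384))/1.886796=17.883479

0: u=-15.991361 w=14.297018
1: u=-20.683484 w=17.883479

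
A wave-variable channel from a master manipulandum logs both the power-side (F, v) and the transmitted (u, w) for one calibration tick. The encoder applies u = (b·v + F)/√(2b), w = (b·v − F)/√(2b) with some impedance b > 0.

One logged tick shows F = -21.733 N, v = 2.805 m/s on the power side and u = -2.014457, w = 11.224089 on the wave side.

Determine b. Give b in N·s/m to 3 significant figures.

u + w = 9.209632;  u + w = √(2b)·v, so √(2b) = 9.209632/2.805 = 3.283291.
b = (√(2b))²/2 = 10.780002/2 = 5.390001.
(Check via u − w = 2F/√(2b): u − w = -13.238546, 2F/√(2b) = -13.238545.)

b = 5.39 N·s/m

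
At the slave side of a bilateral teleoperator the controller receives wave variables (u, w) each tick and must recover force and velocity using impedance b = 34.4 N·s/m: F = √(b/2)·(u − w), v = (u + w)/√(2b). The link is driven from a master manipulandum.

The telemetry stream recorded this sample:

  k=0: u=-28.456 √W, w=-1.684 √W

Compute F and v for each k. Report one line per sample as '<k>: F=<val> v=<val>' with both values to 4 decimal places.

0: F=-111.0312 v=-3.6337

k=0: u−w=-26.7720, u+w=-30.1400; √(b/2)=4.1473, √(2b)=8.2946; F=4.1473×(-26.772)=-111.0312, v=-30.1400/8.2946=-3.6337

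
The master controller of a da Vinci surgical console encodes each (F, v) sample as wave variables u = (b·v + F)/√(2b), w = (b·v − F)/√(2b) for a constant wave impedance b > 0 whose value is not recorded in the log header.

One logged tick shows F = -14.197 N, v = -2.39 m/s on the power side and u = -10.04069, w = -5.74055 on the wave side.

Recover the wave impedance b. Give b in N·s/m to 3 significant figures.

u + w = -15.7812;  u + w = √(2b)·v, so √(2b) = -15.7812/(-2.39) = 6.6030.
b = (√(2b))²/2 = 43.6000/2 = 21.8000.
(Check via u − w = 2F/√(2b): u − w = -4.3001, 2F/√(2b) = -4.3001.)

b = 21.8 N·s/m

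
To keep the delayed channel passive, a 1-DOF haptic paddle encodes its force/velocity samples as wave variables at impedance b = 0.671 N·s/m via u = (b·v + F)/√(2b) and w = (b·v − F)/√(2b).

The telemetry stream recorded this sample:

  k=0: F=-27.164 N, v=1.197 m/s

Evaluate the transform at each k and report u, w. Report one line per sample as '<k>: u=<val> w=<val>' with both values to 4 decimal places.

0: u=-22.7553 w=24.1420

k=0: b·v=0.671×1.197=0.8032; √(2b)=1.1584; u=(0.8032+(-27.164))/1.1584=-22.7553, w=(0.8032−(-27.164))/1.1584=24.1420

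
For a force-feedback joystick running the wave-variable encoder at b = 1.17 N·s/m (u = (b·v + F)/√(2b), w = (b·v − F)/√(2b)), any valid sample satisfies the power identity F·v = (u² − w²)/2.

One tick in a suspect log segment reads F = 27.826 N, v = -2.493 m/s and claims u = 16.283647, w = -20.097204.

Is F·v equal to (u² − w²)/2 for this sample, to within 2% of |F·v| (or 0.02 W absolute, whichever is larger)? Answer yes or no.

yes

F·v = 27.826×(-2.493) = -69.370218 W.
(u² − w²)/2 = (265.157160 − 403.897609)/2 = -69.370224 W.
|Δ| = 0.000006;  2% of max(1, |F·v|) = 1.387404.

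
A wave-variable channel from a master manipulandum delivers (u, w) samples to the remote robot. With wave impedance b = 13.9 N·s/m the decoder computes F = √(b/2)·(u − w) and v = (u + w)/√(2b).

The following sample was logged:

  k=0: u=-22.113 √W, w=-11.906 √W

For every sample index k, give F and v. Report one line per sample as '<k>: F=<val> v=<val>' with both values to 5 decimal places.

k=0: u−w=-10.20700, u+w=-34.01900; √(b/2)=2.63629, √(2b)=5.27257; F=2.63629×(-10.207)=-26.90856, v=-34.01900/5.27257=-6.45207

0: F=-26.90856 v=-6.45207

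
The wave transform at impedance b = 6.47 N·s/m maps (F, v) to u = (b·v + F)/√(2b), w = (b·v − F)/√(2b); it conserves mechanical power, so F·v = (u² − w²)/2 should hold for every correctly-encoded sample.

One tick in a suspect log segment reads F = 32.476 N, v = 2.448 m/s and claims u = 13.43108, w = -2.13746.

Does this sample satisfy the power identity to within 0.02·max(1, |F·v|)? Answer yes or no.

F·v = 32.476×2.448 = 79.50125 W.
(u² − w²)/2 = (180.39391 − 4.56874)/2 = 87.91259 W.
|Δ| = 8.41134;  2% of max(1, |F·v|) = 1.59002.

no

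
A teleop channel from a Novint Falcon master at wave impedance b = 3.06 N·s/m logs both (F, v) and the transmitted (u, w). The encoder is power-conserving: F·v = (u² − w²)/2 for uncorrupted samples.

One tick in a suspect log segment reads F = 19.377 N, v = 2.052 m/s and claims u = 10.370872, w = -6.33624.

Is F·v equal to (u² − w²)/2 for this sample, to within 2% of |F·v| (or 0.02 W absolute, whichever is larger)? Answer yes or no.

no

F·v = 19.377×2.052 = 39.761604 W.
(u² − w²)/2 = (107.554986 − 40.147937)/2 = 33.703524 W.
|Δ| = 6.058080;  2% of max(1, |F·v|) = 0.795232.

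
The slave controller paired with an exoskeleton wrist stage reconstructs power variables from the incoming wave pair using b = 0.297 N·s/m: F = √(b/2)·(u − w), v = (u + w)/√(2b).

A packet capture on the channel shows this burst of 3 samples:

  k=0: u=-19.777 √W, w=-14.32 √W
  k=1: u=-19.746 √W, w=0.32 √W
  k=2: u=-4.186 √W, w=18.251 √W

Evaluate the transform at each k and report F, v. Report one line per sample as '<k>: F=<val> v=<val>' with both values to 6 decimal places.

k=0: u−w=-5.457000, u+w=-34.097000; √(b/2)=0.385357, √(2b)=0.770714; F=0.385357×(-5.457)=-2.102893, v=-34.097000/0.770714=-44.240797
k=1: u−w=-20.066000, u+w=-19.426000; √(b/2)=0.385357, √(2b)=0.770714; F=0.385357×(-20.066)=-7.732573, v=-19.426000/0.770714=-25.205201
k=2: u−w=-22.437000, u+w=14.065000; √(b/2)=0.385357, √(2b)=0.770714; F=0.385357×(-22.437)=-8.646255, v=14.065000/0.770714=18.249313

0: F=-2.102893 v=-44.240797
1: F=-7.732573 v=-25.205201
2: F=-8.646255 v=18.249313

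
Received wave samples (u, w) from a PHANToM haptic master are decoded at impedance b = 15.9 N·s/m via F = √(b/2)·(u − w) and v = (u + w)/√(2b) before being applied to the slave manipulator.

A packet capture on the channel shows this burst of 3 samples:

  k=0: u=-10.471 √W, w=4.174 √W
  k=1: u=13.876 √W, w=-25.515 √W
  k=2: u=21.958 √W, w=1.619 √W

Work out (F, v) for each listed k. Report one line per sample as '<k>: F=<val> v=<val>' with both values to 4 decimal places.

0: F=-41.2927 v=-1.1167
1: F=111.0659 v=-2.0640
2: F=57.3473 v=4.1810

k=0: u−w=-14.6450, u+w=-6.2970; √(b/2)=2.8196, √(2b)=5.6391; F=2.8196×(-14.645)=-41.2927, v=-6.2970/5.6391=-1.1167
k=1: u−w=39.3910, u+w=-11.6390; √(b/2)=2.8196, √(2b)=5.6391; F=2.8196×39.391=111.0659, v=-11.6390/5.6391=-2.0640
k=2: u−w=20.3390, u+w=23.5770; √(b/2)=2.8196, √(2b)=5.6391; F=2.8196×20.339=57.3473, v=23.5770/5.6391=4.1810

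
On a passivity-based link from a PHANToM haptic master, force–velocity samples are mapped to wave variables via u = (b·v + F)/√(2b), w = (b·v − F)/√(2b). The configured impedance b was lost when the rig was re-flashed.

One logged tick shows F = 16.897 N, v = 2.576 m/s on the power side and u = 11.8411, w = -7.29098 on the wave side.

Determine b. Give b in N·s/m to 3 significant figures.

b = 1.56 N·s/m

u + w = 4.5501;  u + w = √(2b)·v, so √(2b) = 4.5501/2.576 = 1.7664.
b = (√(2b))²/2 = 3.1200/2 = 1.5600.
(Check via u − w = 2F/√(2b): u − w = 19.1321, 2F/√(2b) = 19.1321.)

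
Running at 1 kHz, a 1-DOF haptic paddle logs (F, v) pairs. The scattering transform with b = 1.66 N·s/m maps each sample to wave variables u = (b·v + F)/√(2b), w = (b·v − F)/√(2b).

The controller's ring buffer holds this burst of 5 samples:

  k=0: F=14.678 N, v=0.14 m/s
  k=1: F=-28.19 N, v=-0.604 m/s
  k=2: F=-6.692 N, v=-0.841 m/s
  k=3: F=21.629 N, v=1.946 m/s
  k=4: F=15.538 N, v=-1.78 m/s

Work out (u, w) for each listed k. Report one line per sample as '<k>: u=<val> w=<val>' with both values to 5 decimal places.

k=0: b·v=1.66×0.14=0.23240; √(2b)=1.82209; u=(0.23240+14.678)/1.82209=8.18315, w=(0.23240−14.678)/1.82209=-7.92805
k=1: b·v=1.66×(-0.604)=-1.00264; √(2b)=1.82209; u=(-1.00264+(-28.19))/1.82209=-16.02154, w=(-1.00264−(-28.19))/1.82209=14.92100
k=2: b·v=1.66×(-0.841)=-1.39606; √(2b)=1.82209; u=(-1.39606+(-6.692))/1.82209=-4.43890, w=(-1.39606−(-6.692))/1.82209=2.90652
k=3: b·v=1.66×1.946=3.23036; √(2b)=1.82209; u=(3.23036+21.629)/1.82209=13.64335, w=(3.23036−21.629)/1.82209=-10.09757
k=4: b·v=1.66×(-1.78)=-2.95480; √(2b)=1.82209; u=(-2.95480+15.538)/1.82209=6.90593, w=(-2.95480−15.538)/1.82209=-10.14924

0: u=8.18315 w=-7.92805
1: u=-16.02154 w=14.92100
2: u=-4.43890 w=2.90652
3: u=13.64335 w=-10.09757
4: u=6.90593 w=-10.14924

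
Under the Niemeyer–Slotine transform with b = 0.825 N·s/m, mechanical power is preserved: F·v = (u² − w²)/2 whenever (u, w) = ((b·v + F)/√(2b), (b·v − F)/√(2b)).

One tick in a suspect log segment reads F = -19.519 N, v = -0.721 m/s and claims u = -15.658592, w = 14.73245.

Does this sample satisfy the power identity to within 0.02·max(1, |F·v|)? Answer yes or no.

yes

F·v = (-19.519)×(-0.721) = 14.073199 W.
(u² − w²)/2 = (245.191503 − 217.045083)/2 = 14.073210 W.
|Δ| = 0.000011;  2% of max(1, |F·v|) = 0.281464.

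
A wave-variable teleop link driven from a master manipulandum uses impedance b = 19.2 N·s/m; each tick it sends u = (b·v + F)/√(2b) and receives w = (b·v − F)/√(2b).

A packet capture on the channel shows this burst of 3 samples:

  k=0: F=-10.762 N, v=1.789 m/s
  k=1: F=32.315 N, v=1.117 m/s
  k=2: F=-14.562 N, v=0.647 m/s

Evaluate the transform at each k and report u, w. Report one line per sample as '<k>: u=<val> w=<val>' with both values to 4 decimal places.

k=0: b·v=19.2×1.789=34.3488; √(2b)=6.1968; u=(34.3488+(-10.762))/6.1968=3.8063, w=(34.3488−(-10.762))/6.1968=7.2797
k=1: b·v=19.2×1.117=21.4464; √(2b)=6.1968; u=(21.4464+32.315)/6.1968=8.6757, w=(21.4464−32.315)/6.1968=-1.7539
k=2: b·v=19.2×0.647=12.4224; √(2b)=6.1968; u=(12.4224+(-14.562))/6.1968=-0.3453, w=(12.4224−(-14.562))/6.1968=4.3546

0: u=3.8063 w=7.2797
1: u=8.6757 w=-1.7539
2: u=-0.3453 w=4.3546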